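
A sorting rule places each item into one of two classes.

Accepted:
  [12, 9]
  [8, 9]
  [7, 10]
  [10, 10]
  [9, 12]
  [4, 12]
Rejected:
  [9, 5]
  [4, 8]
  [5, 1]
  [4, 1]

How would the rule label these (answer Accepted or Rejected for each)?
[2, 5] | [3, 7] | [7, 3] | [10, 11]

Rejected, Rejected, Rejected, Accepted

A rule that fits every label: sum ≥ 16 — true of each 'Accepted' example, false of each 'Rejected' one.
[2, 5]: Rejected (2+5 = 7). [3, 7]: Rejected (3+7 = 10). [7, 3]: Rejected (7+3 = 10). [10, 11]: Accepted (10+11 = 21).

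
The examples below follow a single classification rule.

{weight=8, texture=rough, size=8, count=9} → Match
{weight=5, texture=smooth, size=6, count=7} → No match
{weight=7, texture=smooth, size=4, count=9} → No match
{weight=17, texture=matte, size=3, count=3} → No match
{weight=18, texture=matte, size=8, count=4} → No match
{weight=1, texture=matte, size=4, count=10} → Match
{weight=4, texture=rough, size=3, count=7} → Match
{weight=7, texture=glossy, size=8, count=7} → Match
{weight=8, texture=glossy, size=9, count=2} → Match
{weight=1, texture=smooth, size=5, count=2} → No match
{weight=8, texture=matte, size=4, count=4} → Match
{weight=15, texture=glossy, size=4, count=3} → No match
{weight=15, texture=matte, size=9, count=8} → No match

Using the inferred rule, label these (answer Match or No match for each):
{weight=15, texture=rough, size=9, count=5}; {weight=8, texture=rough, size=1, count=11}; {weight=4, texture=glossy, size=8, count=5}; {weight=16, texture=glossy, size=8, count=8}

The common property of the 'Match' items is: texture is not smooth AND weight ≤ 8. No 'No match' item has it.
{weight=15, texture=rough, size=9, count=5} → texture is rough, weight = 15 → No match. {weight=8, texture=rough, size=1, count=11} → texture is rough, weight = 8 → Match. {weight=4, texture=glossy, size=8, count=5} → texture is glossy, weight = 4 → Match. {weight=16, texture=glossy, size=8, count=8} → texture is glossy, weight = 16 → No match.

No match, Match, Match, No match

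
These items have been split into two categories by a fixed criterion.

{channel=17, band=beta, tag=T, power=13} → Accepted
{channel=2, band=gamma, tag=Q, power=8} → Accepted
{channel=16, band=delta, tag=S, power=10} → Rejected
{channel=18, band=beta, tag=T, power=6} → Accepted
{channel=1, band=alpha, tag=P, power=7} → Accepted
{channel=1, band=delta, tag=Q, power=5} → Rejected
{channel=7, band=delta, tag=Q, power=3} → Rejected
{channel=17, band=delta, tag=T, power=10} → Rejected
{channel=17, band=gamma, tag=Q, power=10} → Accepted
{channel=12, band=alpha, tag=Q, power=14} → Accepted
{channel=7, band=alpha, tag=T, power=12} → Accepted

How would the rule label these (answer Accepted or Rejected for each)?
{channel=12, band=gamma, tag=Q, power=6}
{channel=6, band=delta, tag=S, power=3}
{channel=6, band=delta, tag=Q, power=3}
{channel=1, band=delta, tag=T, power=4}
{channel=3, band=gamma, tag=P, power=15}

The classifier is using: band is not delta.

Accepted, Rejected, Rejected, Rejected, Accepted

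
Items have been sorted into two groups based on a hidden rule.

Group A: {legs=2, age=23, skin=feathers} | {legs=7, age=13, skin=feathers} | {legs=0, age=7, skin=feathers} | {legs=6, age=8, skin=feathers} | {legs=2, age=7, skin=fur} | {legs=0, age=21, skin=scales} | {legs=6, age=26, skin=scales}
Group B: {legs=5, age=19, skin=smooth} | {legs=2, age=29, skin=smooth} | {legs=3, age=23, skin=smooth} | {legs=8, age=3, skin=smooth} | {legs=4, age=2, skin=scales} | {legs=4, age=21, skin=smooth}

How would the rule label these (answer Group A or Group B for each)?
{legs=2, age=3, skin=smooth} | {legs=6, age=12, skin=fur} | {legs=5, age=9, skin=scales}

Rule: skin is not smooth AND age ≥ 3. This holds for each 'Group A' example and fails for each 'Group B' one.
{legs=2, age=3, skin=smooth} — skin is smooth, age = 3, hence Group B. {legs=6, age=12, skin=fur} — skin is fur, age = 12, hence Group A. {legs=5, age=9, skin=scales} — skin is scales, age = 9, hence Group A.

Group B, Group A, Group A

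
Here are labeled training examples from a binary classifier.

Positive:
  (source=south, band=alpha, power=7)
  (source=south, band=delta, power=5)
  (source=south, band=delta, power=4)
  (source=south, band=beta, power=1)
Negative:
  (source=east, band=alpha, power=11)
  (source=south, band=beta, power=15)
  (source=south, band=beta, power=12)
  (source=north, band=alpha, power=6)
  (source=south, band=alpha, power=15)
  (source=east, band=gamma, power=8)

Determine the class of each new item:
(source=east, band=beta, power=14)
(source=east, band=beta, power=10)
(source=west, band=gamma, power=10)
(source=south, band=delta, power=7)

The common property of the 'Positive' items is: source is south AND power ≤ 7. No 'Negative' item has it.
(source=east, band=beta, power=14) — source is east, power = 14, hence Negative. (source=east, band=beta, power=10) — source is east, power = 10, hence Negative. (source=west, band=gamma, power=10) — source is west, power = 10, hence Negative. (source=south, band=delta, power=7) — source is south, power = 7, hence Positive.

Negative, Negative, Negative, Positive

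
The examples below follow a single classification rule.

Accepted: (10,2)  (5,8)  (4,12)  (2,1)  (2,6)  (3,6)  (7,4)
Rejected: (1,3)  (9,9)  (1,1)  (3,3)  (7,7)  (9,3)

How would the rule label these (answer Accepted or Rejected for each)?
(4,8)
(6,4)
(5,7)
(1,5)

Rule: product is even. This holds for each 'Accepted' example and fails for each 'Rejected' one.
Accepted: (4,8), since 4·8 = 32. Accepted: (6,4), since 6·4 = 24. Rejected: (5,7), since 5·7 = 35. Rejected: (1,5), since 1·5 = 5.

Accepted, Accepted, Rejected, Rejected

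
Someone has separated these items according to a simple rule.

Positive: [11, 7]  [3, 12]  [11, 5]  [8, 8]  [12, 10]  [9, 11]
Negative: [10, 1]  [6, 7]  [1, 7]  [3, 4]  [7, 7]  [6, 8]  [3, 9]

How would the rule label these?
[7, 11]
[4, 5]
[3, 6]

Positive, Negative, Negative

Every 'Positive' example satisfies: sum ≥ 15. None of the 'Negative' examples do.
[7, 11] → 7+11 = 18 → Positive. [4, 5] → 4+5 = 9 → Negative. [3, 6] → 3+6 = 9 → Negative.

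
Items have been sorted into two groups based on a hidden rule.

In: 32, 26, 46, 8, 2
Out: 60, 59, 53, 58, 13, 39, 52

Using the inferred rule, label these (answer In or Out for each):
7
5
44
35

Out, Out, In, Out

The distinguishing property — even AND at most 46 — holds for all the 'In' cases and none of the 'Out' cases.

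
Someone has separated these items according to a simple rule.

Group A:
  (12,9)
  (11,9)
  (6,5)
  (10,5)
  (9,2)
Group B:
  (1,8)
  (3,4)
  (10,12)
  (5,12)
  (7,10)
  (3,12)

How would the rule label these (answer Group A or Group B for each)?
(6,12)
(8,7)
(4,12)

Group B, Group A, Group B

Rule: first > second. This holds for each 'Group A' example and fails for each 'Group B' one.
Group B: (6,12), since 6 < 12. Group A: (8,7), since 8 > 7. Group B: (4,12), since 4 < 12.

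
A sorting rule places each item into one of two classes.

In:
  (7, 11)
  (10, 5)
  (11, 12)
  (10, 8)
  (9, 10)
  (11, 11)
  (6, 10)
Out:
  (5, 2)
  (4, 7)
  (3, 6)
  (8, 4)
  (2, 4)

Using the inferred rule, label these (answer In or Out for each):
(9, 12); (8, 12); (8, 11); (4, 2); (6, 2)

In, In, In, Out, Out

The rule appears to be: sum ≥ 15.
(9, 12) — 9+12 = 21, hence In. (8, 12) — 8+12 = 20, hence In. (8, 11) — 8+11 = 19, hence In. (4, 2) — 4+2 = 6, hence Out. (6, 2) — 6+2 = 8, hence Out.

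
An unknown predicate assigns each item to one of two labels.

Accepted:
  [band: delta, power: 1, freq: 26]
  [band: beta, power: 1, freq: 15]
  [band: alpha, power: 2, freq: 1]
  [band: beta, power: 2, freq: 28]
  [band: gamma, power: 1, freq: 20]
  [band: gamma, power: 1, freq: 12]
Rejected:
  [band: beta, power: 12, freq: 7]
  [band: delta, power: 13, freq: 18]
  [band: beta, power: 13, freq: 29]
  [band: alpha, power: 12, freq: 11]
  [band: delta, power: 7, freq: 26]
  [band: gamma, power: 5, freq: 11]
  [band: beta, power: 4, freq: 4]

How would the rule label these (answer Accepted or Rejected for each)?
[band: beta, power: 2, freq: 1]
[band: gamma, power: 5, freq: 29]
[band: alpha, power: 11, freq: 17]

Rule: power ≤ 2. This holds for each 'Accepted' example and fails for each 'Rejected' one.
Accepted: [band: beta, power: 2, freq: 1], since power = 2.
Rejected: [band: gamma, power: 5, freq: 29], since power = 5.
Rejected: [band: alpha, power: 11, freq: 17], since power = 11.

Accepted, Rejected, Rejected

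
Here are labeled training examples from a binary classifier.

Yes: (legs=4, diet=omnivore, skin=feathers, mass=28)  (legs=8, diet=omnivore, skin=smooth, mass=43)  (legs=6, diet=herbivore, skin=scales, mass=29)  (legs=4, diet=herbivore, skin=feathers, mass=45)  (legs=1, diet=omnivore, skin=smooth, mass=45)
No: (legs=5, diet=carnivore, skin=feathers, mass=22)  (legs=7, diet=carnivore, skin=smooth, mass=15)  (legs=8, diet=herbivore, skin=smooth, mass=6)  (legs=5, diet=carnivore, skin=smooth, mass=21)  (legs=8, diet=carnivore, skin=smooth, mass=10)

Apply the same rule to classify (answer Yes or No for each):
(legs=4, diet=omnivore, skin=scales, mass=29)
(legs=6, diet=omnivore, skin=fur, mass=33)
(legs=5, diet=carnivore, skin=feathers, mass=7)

Yes, Yes, No

The classifier is using: mass ≥ 28.
(legs=4, diet=omnivore, skin=scales, mass=29) → mass = 29 → Yes.
(legs=6, diet=omnivore, skin=fur, mass=33) → mass = 33 → Yes.
(legs=5, diet=carnivore, skin=feathers, mass=7) → mass = 7 → No.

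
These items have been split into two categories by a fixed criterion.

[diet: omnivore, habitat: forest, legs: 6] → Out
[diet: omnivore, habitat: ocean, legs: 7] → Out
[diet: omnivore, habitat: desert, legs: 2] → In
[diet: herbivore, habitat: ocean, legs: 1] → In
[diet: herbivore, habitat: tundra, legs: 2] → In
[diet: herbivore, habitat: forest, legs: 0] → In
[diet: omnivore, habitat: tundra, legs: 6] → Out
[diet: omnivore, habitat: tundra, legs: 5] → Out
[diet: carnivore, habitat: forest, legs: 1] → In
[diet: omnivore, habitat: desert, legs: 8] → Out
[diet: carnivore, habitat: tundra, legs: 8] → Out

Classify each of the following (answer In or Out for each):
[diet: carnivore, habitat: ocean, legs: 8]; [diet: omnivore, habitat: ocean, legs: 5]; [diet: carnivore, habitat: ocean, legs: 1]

Out, Out, In

The pattern is that an item is 'In' exactly when: legs ≤ 2.
[diet: carnivore, habitat: ocean, legs: 8] — legs = 8, hence Out. [diet: omnivore, habitat: ocean, legs: 5] — legs = 5, hence Out. [diet: carnivore, habitat: ocean, legs: 1] — legs = 1, hence In.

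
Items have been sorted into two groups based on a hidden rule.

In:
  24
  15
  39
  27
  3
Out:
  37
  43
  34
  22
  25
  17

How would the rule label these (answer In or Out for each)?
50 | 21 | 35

All 'In' examples share one property — multiple of 3 — and every 'Out' example lacks it.
Out: 50, since 50 = 3·16 + 2. In: 21, since 21 = 3·7. Out: 35, since 35 = 3·11 + 2.

Out, In, Out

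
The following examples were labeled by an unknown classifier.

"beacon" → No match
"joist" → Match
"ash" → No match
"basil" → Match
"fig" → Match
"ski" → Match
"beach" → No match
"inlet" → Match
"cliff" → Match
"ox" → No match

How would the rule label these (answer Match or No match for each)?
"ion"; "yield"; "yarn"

The distinguishing property — contains 'i' — holds for all the 'Match' cases and none of the 'No match' cases.
"ion": has 'i', qualifies → Match. "yield": has 'i', qualifies → Match. "yarn": no 'i', fails the rule → No match.

Match, Match, No match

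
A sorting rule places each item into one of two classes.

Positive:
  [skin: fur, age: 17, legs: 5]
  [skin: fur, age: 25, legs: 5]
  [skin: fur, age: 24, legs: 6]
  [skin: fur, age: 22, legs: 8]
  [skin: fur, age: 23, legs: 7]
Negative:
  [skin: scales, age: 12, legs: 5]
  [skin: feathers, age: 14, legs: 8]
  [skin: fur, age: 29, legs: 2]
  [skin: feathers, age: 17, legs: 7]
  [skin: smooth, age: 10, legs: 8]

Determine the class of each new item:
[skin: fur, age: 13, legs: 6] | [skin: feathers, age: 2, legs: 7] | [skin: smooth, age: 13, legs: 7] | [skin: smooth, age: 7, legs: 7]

A rule that fits every label: skin is fur AND age ≤ 25 — true of each 'Positive' example, false of each 'Negative' one.
[skin: fur, age: 13, legs: 6] → skin is fur, age = 13 → Positive. [skin: feathers, age: 2, legs: 7] → skin is feathers, age = 2 → Negative. [skin: smooth, age: 13, legs: 7] → skin is smooth, age = 13 → Negative. [skin: smooth, age: 7, legs: 7] → skin is smooth, age = 7 → Negative.

Positive, Negative, Negative, Negative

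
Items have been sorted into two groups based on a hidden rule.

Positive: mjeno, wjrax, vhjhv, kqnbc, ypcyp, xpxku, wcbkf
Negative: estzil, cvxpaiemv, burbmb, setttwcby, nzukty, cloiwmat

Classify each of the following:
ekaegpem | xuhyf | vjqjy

Negative, Positive, Positive

The simplest hypothesis consistent with all the labels is: length 5.
ekaegpem: length 8 — fails the rule, so Negative.
xuhyf: length 5 — checks out, so Positive.
vjqjy: length 5 — checks out, so Positive.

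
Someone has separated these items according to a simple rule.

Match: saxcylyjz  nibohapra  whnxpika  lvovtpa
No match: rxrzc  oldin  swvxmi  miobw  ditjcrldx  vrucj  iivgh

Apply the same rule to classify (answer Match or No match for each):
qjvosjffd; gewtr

Every 'Match' example satisfies: contains 'a'. None of the 'No match' examples do.
qjvosjffd — no 'a', hence No match.
gewtr — no 'a', hence No match.

No match, No match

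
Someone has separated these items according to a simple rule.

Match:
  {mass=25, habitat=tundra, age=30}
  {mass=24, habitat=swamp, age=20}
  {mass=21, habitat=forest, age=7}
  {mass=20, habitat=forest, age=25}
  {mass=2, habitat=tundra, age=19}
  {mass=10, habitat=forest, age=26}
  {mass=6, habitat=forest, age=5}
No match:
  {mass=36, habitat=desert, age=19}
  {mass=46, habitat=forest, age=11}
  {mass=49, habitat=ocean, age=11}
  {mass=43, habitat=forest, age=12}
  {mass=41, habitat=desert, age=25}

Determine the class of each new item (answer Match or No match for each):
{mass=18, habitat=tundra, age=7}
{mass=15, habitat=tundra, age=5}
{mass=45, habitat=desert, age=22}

Match, Match, No match

One predicate separates the groups cleanly: mass ≤ 25.
{mass=18, habitat=tundra, age=7}: Match (mass = 18). {mass=15, habitat=tundra, age=5}: Match (mass = 15). {mass=45, habitat=desert, age=22}: No match (mass = 45).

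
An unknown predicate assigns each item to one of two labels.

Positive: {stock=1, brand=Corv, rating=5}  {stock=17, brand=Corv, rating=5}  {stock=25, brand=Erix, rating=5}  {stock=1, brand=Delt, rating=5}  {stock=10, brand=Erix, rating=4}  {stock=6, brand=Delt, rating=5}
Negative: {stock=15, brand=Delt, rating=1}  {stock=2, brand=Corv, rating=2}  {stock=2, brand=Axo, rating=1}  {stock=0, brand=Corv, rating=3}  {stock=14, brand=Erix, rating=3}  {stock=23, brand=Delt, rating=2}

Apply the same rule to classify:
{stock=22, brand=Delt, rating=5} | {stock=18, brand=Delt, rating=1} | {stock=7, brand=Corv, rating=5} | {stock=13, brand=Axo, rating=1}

All 'Positive' examples share one property — rating ≥ 4 — and every 'Negative' example lacks it.
{stock=22, brand=Delt, rating=5} → rating = 5 → Positive. {stock=18, brand=Delt, rating=1} → rating = 1 → Negative. {stock=7, brand=Corv, rating=5} → rating = 5 → Positive. {stock=13, brand=Axo, rating=1} → rating = 1 → Negative.

Positive, Negative, Positive, Negative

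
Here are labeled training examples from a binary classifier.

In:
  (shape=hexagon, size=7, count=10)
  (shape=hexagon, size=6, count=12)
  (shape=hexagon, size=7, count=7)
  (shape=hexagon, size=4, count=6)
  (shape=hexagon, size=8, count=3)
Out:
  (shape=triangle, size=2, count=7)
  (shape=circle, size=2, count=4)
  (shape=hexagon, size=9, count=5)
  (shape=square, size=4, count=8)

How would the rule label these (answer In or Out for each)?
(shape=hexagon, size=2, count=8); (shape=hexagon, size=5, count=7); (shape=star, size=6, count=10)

In, In, Out

A rule that fits every label: shape is hexagon AND size ≤ 8 — true of each 'In' example, false of each 'Out' one.
(shape=hexagon, size=2, count=8): shape is hexagon, size = 2, fits → In.
(shape=hexagon, size=5, count=7): shape is hexagon, size = 5, fits → In.
(shape=star, size=6, count=10): shape is star, size = 6, lacks this property → Out.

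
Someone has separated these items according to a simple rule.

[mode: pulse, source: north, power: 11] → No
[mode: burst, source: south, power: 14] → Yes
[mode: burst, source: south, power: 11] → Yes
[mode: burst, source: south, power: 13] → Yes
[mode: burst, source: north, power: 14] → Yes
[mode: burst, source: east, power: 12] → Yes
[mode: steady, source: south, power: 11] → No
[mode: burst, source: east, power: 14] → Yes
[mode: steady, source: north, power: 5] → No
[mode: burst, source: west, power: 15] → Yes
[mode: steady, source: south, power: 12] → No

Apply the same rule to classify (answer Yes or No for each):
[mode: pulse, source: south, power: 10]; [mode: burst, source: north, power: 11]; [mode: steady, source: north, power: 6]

No, Yes, No

The rule appears to be: mode is burst.
[mode: pulse, source: south, power: 10]: mode is pulse, doesn't match → No. [mode: burst, source: north, power: 11]: mode is burst, checks out → Yes. [mode: steady, source: north, power: 6]: mode is steady, doesn't match → No.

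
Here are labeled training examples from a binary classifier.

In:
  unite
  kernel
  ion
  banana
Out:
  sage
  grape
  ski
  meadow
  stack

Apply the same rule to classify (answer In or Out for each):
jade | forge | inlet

Rule: contains 'n'. This holds for each 'In' example and fails for each 'Out' one.

Out, Out, In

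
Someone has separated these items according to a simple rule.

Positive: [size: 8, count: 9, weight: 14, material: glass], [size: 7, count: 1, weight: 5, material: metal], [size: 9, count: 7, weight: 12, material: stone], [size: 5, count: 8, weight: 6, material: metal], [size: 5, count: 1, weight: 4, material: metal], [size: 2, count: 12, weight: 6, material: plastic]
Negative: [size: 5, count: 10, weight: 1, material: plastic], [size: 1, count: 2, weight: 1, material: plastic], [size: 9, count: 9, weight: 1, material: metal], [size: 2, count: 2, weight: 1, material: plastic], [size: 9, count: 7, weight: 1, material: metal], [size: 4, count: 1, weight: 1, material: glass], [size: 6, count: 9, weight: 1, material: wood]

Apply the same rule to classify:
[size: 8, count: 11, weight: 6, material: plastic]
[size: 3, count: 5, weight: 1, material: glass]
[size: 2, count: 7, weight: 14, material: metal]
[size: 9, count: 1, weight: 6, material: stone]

The classifier is using: weight ≥ 4.
[size: 8, count: 11, weight: 6, material: plastic] → weight = 6 → Positive.
[size: 3, count: 5, weight: 1, material: glass] → weight = 1 → Negative.
[size: 2, count: 7, weight: 14, material: metal] → weight = 14 → Positive.
[size: 9, count: 1, weight: 6, material: stone] → weight = 6 → Positive.

Positive, Negative, Positive, Positive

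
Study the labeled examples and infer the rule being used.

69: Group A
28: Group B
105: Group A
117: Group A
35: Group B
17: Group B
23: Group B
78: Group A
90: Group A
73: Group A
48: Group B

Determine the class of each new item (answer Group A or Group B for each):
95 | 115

The simplest hypothesis consistent with all the labels is: at least 69.
Group A: 95, since 95 ≥ 69.
Group A: 115, since 115 ≥ 69.

Group A, Group A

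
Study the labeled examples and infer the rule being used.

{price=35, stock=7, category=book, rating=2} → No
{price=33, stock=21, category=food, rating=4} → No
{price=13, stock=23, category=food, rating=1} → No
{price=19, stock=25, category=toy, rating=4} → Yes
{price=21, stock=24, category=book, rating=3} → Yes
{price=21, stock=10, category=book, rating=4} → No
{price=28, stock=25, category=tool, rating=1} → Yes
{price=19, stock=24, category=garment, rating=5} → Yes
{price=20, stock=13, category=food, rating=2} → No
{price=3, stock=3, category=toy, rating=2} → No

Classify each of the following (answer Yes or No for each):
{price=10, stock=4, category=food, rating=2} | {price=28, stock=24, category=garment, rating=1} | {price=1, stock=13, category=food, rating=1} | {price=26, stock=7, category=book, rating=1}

No, Yes, No, No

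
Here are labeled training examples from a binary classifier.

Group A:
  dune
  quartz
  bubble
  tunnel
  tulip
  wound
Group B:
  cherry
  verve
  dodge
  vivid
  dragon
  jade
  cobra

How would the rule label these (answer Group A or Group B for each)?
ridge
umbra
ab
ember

Every 'Group A' example satisfies: contains 'u'. None of the 'Group B' examples do.
ridge: no 'u', does not satisfy this → Group B.
umbra: has 'u', has this property → Group A.
ab: no 'u', does not satisfy this → Group B.
ember: no 'u', does not satisfy this → Group B.

Group B, Group A, Group B, Group B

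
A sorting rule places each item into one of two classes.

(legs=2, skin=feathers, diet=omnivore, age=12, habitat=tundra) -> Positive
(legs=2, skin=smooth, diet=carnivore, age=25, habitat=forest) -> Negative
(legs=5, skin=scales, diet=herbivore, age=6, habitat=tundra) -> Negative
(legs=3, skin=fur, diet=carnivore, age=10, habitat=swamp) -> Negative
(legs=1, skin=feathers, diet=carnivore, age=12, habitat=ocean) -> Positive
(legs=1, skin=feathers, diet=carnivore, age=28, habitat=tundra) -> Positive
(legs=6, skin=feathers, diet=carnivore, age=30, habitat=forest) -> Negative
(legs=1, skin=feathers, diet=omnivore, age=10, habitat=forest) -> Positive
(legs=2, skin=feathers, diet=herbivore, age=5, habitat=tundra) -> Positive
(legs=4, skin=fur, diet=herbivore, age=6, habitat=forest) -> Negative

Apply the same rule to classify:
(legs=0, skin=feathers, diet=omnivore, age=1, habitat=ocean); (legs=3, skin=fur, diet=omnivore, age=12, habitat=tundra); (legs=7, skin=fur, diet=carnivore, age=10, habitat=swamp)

Positive, Negative, Negative

The distinguishing property — skin is feathers AND age ≤ 28 — holds for all the 'Positive' cases and none of the 'Negative' cases.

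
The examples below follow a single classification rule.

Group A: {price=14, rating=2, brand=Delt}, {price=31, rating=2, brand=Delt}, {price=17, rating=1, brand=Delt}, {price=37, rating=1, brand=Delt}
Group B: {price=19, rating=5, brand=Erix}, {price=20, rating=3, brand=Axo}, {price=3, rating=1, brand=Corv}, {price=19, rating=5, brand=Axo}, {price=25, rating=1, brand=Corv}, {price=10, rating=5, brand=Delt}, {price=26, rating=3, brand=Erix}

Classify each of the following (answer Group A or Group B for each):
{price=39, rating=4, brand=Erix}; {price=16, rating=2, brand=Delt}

Group B, Group A

A rule that fits every label: brand is Delt AND price ≥ 14 — true of each 'Group A' example, false of each 'Group B' one.
{price=39, rating=4, brand=Erix}: brand is Erix, price = 39 — doesn't qualify, so Group B.
{price=16, rating=2, brand=Delt}: brand is Delt, price = 16 — meets the rule, so Group A.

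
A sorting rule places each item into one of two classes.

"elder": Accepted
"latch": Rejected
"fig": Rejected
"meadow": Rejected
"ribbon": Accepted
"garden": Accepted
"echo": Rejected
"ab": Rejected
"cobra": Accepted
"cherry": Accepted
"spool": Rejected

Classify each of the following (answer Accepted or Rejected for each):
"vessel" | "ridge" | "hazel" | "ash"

Rejected, Accepted, Rejected, Rejected

The rule appears to be: contains 'r'.
Rejected: "vessel", since no 'r'.
Accepted: "ridge", since has 'r'.
Rejected: "hazel", since no 'r'.
Rejected: "ash", since no 'r'.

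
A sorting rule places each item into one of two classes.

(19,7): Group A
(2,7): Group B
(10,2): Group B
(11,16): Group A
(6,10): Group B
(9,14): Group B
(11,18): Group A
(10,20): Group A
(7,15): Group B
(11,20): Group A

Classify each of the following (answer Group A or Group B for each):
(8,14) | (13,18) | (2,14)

Group B, Group A, Group B

The pattern is that an item is 'Group A' exactly when: sum ≥ 26.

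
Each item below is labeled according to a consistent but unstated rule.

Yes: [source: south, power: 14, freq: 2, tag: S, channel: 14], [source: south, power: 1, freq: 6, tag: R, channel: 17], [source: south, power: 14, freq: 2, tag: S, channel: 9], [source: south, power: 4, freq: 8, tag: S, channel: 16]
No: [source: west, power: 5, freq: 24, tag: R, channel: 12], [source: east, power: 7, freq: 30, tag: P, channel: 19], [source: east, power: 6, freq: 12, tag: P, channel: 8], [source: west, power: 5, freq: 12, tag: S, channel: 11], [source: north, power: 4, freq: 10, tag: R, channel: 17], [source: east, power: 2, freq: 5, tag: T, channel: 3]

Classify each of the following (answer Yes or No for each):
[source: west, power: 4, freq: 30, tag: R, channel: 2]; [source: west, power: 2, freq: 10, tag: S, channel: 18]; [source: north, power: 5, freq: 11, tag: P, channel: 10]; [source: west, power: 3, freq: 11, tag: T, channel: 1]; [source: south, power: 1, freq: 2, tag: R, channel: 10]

No, No, No, No, Yes

One predicate separates the groups cleanly: source is south.
[source: west, power: 4, freq: 30, tag: R, channel: 2]: source is west, does not satisfy this → No. [source: west, power: 2, freq: 10, tag: S, channel: 18]: source is west, does not satisfy this → No. [source: north, power: 5, freq: 11, tag: P, channel: 10]: source is north, does not satisfy this → No. [source: west, power: 3, freq: 11, tag: T, channel: 1]: source is west, does not satisfy this → No. [source: south, power: 1, freq: 2, tag: R, channel: 10]: source is south, qualifies → Yes.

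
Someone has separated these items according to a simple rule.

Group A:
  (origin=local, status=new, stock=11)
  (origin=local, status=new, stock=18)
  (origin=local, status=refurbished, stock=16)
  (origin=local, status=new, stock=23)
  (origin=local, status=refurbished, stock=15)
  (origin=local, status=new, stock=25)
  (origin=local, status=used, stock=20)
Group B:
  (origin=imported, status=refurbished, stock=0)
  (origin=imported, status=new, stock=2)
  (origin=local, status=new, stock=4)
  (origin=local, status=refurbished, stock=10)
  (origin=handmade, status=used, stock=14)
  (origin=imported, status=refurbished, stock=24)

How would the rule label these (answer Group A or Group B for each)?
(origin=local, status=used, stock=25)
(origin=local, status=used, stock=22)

Group A, Group A

The simplest hypothesis consistent with all the labels is: origin is local AND stock ≥ 11.
(origin=local, status=used, stock=25): origin is local, stock = 25, meets the rule → Group A. (origin=local, status=used, stock=22): origin is local, stock = 22, meets the rule → Group A.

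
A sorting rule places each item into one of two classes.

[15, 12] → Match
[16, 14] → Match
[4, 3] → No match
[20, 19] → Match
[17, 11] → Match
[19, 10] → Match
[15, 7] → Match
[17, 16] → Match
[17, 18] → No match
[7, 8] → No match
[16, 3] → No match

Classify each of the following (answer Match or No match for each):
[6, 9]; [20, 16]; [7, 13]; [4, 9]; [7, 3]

One predicate separates the groups cleanly: first > second AND sum ≥ 22.

No match, Match, No match, No match, No match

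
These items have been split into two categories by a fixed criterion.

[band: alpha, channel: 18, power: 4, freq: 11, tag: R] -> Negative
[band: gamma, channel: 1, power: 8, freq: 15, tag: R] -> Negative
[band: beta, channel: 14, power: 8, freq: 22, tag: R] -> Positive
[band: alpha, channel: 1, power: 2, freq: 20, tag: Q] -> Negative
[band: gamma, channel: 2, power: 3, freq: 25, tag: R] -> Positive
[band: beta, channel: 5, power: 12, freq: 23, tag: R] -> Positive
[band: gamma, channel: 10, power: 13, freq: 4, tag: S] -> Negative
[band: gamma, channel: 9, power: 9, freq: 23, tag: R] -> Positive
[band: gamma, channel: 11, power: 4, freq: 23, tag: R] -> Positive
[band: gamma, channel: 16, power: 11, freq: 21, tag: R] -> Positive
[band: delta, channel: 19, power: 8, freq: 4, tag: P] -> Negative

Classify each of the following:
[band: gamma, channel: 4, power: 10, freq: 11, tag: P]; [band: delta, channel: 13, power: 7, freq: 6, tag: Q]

Negative, Negative

The distinguishing property — freq ≥ 21 — holds for all the 'Positive' cases and none of the 'Negative' cases.
Negative: [band: gamma, channel: 4, power: 10, freq: 11, tag: P], since freq = 11.
Negative: [band: delta, channel: 13, power: 7, freq: 6, tag: Q], since freq = 6.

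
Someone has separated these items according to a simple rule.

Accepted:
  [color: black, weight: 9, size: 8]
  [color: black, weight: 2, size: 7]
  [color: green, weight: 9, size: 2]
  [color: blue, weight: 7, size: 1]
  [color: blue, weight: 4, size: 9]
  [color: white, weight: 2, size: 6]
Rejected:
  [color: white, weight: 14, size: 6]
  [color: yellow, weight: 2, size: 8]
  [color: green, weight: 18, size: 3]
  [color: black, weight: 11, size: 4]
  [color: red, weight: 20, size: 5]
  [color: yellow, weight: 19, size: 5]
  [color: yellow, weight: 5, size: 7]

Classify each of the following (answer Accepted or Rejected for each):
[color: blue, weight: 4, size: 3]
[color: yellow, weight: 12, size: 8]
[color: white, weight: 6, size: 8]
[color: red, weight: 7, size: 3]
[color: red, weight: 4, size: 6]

Rule: color is not yellow AND weight ≤ 9. This holds for each 'Accepted' example and fails for each 'Rejected' one.
[color: blue, weight: 4, size: 3]: color is blue, weight = 4, passes → Accepted.
[color: yellow, weight: 12, size: 8]: color is yellow, weight = 12, does not fit → Rejected.
[color: white, weight: 6, size: 8]: color is white, weight = 6, passes → Accepted.
[color: red, weight: 7, size: 3]: color is red, weight = 7, passes → Accepted.
[color: red, weight: 4, size: 6]: color is red, weight = 4, passes → Accepted.

Accepted, Rejected, Accepted, Accepted, Accepted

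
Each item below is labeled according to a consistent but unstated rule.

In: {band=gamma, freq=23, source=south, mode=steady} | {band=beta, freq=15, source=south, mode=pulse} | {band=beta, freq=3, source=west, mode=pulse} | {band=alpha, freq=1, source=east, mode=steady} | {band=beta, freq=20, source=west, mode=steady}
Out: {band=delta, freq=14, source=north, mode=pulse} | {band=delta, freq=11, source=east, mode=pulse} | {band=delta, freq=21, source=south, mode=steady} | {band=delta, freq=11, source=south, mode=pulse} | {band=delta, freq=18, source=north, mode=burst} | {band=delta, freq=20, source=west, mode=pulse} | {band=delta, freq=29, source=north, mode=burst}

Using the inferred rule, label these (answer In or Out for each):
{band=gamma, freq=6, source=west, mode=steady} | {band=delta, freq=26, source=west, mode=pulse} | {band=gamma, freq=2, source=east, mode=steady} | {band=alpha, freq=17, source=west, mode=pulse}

In, Out, In, In

The simplest hypothesis consistent with all the labels is: band is not delta.
{band=gamma, freq=6, source=west, mode=steady}: band is gamma, matches → In.
{band=delta, freq=26, source=west, mode=pulse}: band is delta, does not satisfy this → Out.
{band=gamma, freq=2, source=east, mode=steady}: band is gamma, matches → In.
{band=alpha, freq=17, source=west, mode=pulse}: band is alpha, matches → In.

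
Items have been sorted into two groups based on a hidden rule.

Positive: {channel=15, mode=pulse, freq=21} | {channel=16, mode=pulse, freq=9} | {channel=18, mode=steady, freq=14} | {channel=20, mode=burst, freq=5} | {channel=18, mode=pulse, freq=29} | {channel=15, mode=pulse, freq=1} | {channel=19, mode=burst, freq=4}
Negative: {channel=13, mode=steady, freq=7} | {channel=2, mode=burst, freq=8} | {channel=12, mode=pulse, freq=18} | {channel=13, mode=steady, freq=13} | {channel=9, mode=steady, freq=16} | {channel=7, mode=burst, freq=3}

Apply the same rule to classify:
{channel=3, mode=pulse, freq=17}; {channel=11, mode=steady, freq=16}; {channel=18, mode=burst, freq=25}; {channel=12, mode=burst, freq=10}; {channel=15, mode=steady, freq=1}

Negative, Negative, Positive, Negative, Positive

The rule appears to be: channel ≥ 15.
{channel=3, mode=pulse, freq=17} — channel = 3, hence Negative.
{channel=11, mode=steady, freq=16} — channel = 11, hence Negative.
{channel=18, mode=burst, freq=25} — channel = 18, hence Positive.
{channel=12, mode=burst, freq=10} — channel = 12, hence Negative.
{channel=15, mode=steady, freq=1} — channel = 15, hence Positive.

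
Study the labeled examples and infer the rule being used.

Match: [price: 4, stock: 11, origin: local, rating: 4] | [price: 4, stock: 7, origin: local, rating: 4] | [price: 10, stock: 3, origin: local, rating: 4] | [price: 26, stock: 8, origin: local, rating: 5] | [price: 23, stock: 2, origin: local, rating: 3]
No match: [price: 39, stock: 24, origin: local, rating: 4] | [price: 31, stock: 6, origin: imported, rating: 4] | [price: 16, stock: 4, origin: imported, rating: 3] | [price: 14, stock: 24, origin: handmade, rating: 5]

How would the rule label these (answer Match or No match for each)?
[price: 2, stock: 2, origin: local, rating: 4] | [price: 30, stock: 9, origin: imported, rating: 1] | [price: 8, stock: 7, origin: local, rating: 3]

The simplest hypothesis consistent with all the labels is: origin is local AND price ≤ 26.
[price: 2, stock: 2, origin: local, rating: 4] → origin is local, price = 2 → Match. [price: 30, stock: 9, origin: imported, rating: 1] → origin is imported, price = 30 → No match. [price: 8, stock: 7, origin: local, rating: 3] → origin is local, price = 8 → Match.

Match, No match, Match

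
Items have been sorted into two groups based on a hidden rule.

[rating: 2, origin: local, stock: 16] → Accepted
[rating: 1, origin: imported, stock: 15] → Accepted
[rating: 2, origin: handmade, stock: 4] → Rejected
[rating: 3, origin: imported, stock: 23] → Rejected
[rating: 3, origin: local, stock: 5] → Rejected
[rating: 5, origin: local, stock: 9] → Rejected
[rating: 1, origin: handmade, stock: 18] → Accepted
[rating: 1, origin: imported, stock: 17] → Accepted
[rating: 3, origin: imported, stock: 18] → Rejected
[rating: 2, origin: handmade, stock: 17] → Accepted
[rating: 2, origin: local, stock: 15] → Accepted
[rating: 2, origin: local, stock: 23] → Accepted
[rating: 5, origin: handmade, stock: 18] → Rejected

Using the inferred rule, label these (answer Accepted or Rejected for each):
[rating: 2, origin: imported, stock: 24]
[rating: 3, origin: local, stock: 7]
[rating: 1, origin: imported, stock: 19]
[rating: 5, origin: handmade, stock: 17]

Rule: rating ≤ 2 AND stock ≥ 5. This holds for each 'Accepted' example and fails for each 'Rejected' one.

Accepted, Rejected, Accepted, Rejected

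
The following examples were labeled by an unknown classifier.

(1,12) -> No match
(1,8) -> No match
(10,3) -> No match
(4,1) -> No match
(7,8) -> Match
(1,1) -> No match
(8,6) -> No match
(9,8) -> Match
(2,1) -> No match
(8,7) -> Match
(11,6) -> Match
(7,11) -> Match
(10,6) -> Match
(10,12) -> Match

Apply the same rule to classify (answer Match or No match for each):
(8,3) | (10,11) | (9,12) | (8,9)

No match, Match, Match, Match

The pattern is that an item is 'Match' exactly when: sum ≥ 15.
(8,3): No match (8+3 = 11). (10,11): Match (10+11 = 21). (9,12): Match (9+12 = 21). (8,9): Match (8+9 = 17).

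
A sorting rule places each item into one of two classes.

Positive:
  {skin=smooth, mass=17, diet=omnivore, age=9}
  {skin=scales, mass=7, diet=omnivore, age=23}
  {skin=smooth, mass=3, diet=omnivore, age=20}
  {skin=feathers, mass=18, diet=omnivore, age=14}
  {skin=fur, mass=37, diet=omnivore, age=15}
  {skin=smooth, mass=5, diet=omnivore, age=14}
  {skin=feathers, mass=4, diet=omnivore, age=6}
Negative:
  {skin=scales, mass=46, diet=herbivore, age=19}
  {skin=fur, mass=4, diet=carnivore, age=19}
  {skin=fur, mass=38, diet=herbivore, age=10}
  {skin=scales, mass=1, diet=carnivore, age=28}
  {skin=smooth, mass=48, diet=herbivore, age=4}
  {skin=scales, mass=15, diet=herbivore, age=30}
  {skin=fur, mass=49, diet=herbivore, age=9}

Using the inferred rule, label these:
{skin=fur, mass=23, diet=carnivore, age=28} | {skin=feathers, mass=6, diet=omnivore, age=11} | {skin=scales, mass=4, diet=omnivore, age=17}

Negative, Positive, Positive

A rule that fits every label: diet is omnivore — true of each 'Positive' example, false of each 'Negative' one.
{skin=fur, mass=23, diet=carnivore, age=28} — diet is carnivore, hence Negative. {skin=feathers, mass=6, diet=omnivore, age=11} — diet is omnivore, hence Positive. {skin=scales, mass=4, diet=omnivore, age=17} — diet is omnivore, hence Positive.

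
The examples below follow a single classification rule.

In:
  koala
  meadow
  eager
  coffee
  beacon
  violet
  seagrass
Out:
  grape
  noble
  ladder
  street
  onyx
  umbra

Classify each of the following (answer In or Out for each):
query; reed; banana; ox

All 'In' examples share one property — has ≥ 3 vowels — and every 'Out' example lacks it.
query → 2 vowels → Out. reed → 2 vowels → Out. banana → 3 vowels → In. ox → 1 vowel → Out.

Out, Out, In, Out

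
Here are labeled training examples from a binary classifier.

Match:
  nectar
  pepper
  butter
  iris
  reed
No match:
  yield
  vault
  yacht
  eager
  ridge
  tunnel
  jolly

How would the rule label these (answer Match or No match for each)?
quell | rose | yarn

No match, Match, Match

The pattern is that an item is 'Match' exactly when: even length AND contains 'r'.
quell → length 5, no 'r' → No match.
rose → length 4, has 'r' → Match.
yarn → length 4, has 'r' → Match.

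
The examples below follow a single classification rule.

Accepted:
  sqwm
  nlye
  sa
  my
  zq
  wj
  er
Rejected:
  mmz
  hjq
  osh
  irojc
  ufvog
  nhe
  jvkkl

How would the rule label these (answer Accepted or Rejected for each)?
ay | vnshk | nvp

The common property of the 'Accepted' items is: even length. No 'Rejected' item has it.
ay: length 2, qualifies → Accepted.
vnshk: length 5, doesn't qualify → Rejected.
nvp: length 3, doesn't qualify → Rejected.

Accepted, Rejected, Rejected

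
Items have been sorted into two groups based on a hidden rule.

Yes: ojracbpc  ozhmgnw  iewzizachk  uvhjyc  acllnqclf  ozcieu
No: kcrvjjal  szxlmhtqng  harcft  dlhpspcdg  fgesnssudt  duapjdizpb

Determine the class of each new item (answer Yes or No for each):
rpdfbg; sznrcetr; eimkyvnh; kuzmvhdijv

No, No, Yes, No

The pattern is that an item is 'Yes' exactly when: starts with a vowel.
rpdfbg: starts with 'r' — lacks this property, so No.
sznrcetr: starts with 's' — lacks this property, so No.
eimkyvnh: starts with 'e' — checks out, so Yes.
kuzmvhdijv: starts with 'k' — lacks this property, so No.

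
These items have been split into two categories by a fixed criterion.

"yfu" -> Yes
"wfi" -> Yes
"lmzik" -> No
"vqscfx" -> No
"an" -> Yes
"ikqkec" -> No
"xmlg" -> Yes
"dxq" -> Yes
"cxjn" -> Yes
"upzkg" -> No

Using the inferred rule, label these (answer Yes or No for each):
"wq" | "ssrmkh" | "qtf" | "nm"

Yes, No, Yes, Yes

The common property of the 'Yes' items is: length ≤ 4. No 'No' item has it.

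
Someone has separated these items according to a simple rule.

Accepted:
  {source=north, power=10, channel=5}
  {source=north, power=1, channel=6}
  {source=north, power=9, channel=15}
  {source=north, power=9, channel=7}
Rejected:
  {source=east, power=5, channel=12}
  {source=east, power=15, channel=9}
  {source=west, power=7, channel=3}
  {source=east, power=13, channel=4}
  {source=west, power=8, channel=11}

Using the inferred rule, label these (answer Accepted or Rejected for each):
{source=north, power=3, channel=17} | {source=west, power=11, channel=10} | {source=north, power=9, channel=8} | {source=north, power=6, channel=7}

The pattern is that an item is 'Accepted' exactly when: source is north.
{source=north, power=3, channel=17} → source is north → Accepted. {source=west, power=11, channel=10} → source is west → Rejected. {source=north, power=9, channel=8} → source is north → Accepted. {source=north, power=6, channel=7} → source is north → Accepted.

Accepted, Rejected, Accepted, Accepted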